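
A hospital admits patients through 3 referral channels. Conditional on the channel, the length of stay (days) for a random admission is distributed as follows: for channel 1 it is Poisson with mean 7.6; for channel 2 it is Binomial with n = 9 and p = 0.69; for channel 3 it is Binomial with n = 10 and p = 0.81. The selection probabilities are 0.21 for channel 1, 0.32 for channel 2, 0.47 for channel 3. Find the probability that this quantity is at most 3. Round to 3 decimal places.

0.021

Conditional on each channel, P(X ≤ 3): 1: 0.0553713; 2: 0.0297621; 3: 0.000622866.
By total probability, P(X ≤ 3) = 0.21·0.0553713 + 0.32·0.0297621 + 0.47·0.000622866 = 0.0214446.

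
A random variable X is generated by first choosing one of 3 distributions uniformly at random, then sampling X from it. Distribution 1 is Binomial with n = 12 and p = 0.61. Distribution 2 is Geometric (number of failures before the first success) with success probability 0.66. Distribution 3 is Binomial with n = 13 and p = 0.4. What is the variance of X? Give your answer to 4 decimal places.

Per component, 1: μ=7.32, E[X²]=56.4372; 2: μ=0.515152, E[X²]=1.04591; 3: μ=5.2, E[X²]=30.16.
E[X] = 0.333333·7.32 + 0.333333·0.515152 + 0.333333·5.2 = 4.34505.
E[X²] = 0.333333·56.4372 + 0.333333·1.04591 + 0.333333·30.16 = 29.2144.
Var(X) = E[X²] − (E[X])² = 29.2144 − 18.8795 = 10.3349.

10.3349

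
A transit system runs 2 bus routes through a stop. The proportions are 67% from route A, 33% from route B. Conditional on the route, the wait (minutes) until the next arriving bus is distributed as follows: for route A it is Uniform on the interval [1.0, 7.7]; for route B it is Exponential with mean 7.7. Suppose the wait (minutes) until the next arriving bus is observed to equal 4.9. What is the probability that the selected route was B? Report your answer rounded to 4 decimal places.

0.1849

Likelihoods f(4.9 | ·): A: 0.149254; B: 0.068729.
Posterior ∝ prior × likelihood. Numerator for B: 0.33·0.068729 = 0.0226806.
Normalizing constant: 0.67·0.149254 + 0.33·0.068729 = 0.122681.
P(B | observation) = 0.0226806 / 0.122681 = 0.184875.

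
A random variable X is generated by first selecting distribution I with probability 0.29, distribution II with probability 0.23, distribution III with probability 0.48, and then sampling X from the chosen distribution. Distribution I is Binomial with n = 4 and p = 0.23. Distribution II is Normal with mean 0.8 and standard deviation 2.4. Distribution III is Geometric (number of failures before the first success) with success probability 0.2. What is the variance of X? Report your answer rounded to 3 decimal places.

Per component, I: μ=0.92, E[X²]=1.5548; II: μ=0.8, E[X²]=6.4; III: μ=4, E[X²]=36.
E[X] = 0.29·0.92 + 0.23·0.8 + 0.48·4 = 2.3708.
E[X²] = 0.29·1.5548 + 0.23·6.4 + 0.48·36 = 19.2029.
Var(X) = E[X²] − (E[X])² = 19.2029 − 5.62069 = 13.5822.

13.582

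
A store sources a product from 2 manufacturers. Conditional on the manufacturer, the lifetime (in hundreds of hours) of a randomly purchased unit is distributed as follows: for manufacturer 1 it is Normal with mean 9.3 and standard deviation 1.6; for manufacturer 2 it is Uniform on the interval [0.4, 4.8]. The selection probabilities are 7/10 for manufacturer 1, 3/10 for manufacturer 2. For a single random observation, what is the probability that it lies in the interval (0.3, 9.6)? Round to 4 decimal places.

Conditional on each manufacturer, P(0.3 < X < 9.6): 1: 0.574366; 2: 1.
By total probability, P(0.3 < X < 9.6) = 0.7·0.574366 + 0.3·1 = 0.702056.

0.7021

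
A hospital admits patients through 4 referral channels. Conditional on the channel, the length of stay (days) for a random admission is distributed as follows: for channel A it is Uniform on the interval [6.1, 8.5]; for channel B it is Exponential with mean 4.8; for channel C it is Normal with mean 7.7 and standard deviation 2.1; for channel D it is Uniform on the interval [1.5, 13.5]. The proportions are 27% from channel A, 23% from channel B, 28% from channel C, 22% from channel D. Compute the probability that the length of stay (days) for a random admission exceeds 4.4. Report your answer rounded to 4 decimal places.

0.7925

Conditional on each channel, P(X > 4.4): A: 1; B: 0.39985; C: 0.941958; D: 0.758333.
By total probability, P(X > 4.4) = 0.27·1 + 0.23·0.39985 + 0.28·0.941958 + 0.22·0.758333 = 0.792547.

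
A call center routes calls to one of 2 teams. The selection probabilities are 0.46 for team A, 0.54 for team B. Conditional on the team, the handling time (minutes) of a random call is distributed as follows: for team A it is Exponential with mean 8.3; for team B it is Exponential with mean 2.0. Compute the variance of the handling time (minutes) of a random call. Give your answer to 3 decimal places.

43.708

Per component, A: μ=8.3, E[X²]=137.78; B: μ=2, E[X²]=8.
E[X] = 0.46·8.3 + 0.54·2 = 4.898.
E[X²] = 0.46·137.78 + 0.54·8 = 67.6988.
Var(X) = E[X²] − (E[X])² = 67.6988 − 23.9904 = 43.7084.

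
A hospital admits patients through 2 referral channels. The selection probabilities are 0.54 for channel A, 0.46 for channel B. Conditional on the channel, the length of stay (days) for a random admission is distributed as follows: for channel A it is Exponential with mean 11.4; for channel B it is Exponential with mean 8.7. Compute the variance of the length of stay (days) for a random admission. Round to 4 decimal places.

Per component, A: μ=11.4, E[X²]=259.92; B: μ=8.7, E[X²]=151.38.
E[X] = 0.54·11.4 + 0.46·8.7 = 10.158.
E[X²] = 0.54·259.92 + 0.46·151.38 = 209.992.
Var(X) = E[X²] − (E[X])² = 209.992 − 103.185 = 106.807.

106.8066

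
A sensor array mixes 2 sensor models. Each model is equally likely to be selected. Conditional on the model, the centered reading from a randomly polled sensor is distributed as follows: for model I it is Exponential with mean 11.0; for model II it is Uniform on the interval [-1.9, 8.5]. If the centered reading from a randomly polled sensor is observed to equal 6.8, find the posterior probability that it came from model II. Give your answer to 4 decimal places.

Likelihoods f(6.8 | ·): I: 0.048993; II: 0.0961538.
Posterior ∝ prior × likelihood. Numerator for II: 0.5·0.0961538 = 0.0480769.
Normalizing constant: 0.5·0.048993 + 0.5·0.0961538 = 0.0725734.
P(II | observation) = 0.0480769 / 0.0725734 = 0.662459.

0.6625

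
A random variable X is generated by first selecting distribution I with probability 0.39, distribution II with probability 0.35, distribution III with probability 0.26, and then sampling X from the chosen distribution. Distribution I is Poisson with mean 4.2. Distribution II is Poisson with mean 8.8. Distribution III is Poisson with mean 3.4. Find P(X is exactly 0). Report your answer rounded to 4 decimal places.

0.0146

Conditional on each component, P(X = 0): I: 0.0149956; II: 0.000150733; III: 0.0333733.
By total probability, P(X = 0) = 0.39·0.0149956 + 0.35·0.000150733 + 0.26·0.0333733 = 0.0145781.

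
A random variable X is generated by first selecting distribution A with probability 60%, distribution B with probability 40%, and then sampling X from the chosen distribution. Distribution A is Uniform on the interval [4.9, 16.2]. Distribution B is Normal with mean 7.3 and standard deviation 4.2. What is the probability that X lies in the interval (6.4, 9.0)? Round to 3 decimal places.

0.235

Conditional on each component, P(6.4 < X < 9.0): A: 0.230088; B: 0.242012.
By total probability, P(6.4 < X < 9.0) = 0.6·0.230088 + 0.4·0.242012 = 0.234858.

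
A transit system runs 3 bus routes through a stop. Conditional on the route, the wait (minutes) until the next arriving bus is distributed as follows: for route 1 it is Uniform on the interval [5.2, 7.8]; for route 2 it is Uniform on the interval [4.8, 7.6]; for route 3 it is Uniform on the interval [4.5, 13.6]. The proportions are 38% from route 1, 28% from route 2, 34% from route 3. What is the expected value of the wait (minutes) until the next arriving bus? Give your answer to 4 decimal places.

Component means — 1: 6.5; 2: 6.2; 3: 9.05.
E[X] = 0.38·6.5 + 0.28·6.2 + 0.34·9.05 = 7.283.

7.2830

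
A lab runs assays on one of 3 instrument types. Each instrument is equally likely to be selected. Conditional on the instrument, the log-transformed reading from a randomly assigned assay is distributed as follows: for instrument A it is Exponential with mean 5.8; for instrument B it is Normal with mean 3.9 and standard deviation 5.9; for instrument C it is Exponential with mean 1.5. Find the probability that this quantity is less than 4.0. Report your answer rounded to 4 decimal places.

Conditional on each instrument, P(X < 4.0): A: 0.498251; B: 0.506761; C: 0.930517.
By total probability, P(X < 4.0) = 0.333333·0.498251 + 0.333333·0.506761 + 0.333333·0.930517 = 0.645176.

0.6452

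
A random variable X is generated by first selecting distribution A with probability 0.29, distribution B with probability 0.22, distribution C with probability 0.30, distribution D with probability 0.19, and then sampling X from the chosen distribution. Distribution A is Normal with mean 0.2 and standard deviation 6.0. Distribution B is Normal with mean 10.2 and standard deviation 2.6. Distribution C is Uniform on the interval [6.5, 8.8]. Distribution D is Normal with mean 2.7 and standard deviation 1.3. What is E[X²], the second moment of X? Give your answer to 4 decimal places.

54.2228

For each component E[X²] = Var + (mean)², giving A: 36.04; B: 110.8; C: 58.9633; D: 8.98.
Overall E[X²] = 0.29·36.04 + 0.22·110.8 + 0.3·58.9633 + 0.19·8.98 = 54.2228.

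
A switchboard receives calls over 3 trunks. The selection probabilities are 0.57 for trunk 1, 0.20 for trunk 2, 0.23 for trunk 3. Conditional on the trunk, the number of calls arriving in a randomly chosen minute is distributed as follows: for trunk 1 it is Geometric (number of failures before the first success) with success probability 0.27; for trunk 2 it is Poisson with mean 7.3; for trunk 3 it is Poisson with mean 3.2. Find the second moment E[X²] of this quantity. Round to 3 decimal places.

For each component E[X²] = Var + (mean)², giving 1: 17.3237; 2: 60.59; 3: 13.44.
Overall E[X²] = 0.57·17.3237 + 0.2·60.59 + 0.23·13.44 = 25.0837.

25.084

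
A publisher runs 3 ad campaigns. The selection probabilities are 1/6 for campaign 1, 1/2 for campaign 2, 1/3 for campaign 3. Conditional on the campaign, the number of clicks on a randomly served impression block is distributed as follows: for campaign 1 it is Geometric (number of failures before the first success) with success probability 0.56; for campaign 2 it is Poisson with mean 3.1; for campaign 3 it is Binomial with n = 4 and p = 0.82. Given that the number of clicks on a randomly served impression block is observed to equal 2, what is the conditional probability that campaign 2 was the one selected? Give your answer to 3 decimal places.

Likelihoods P(X=2 | ·): 1: 0.108416; 2: 0.216461; 3: 0.130715.
Posterior ∝ prior × likelihood. Numerator for 2: 0.5·0.216461 = 0.108231.
Normalizing constant: 0.166667·0.108416 + 0.5·0.216461 + 0.333333·0.130715 = 0.169872.
P(2 | observation) = 0.108231 / 0.169872 = 0.637133.

0.637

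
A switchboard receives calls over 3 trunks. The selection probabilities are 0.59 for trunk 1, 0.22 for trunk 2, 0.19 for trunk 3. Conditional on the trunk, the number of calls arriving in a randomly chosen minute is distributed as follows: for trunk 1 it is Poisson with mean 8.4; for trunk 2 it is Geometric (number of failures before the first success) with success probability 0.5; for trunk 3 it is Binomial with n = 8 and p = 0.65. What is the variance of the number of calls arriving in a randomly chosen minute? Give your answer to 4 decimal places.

Per component, 1: μ=8.4, E[X²]=78.96; 2: μ=1, E[X²]=3; 3: μ=5.2, E[X²]=28.86.
E[X] = 0.59·8.4 + 0.22·1 + 0.19·5.2 = 6.164.
E[X²] = 0.59·78.96 + 0.22·3 + 0.19·28.86 = 52.7298.
Var(X) = E[X²] − (E[X])² = 52.7298 − 37.9949 = 14.7349.

14.7349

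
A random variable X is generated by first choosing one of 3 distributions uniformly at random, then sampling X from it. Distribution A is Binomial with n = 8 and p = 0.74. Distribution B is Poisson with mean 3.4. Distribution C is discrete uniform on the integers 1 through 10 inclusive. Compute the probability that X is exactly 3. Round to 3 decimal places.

0.115

Conditional on each component, P(X = 3): A: 0.0269619; B: 0.218617; C: 0.1.
By total probability, P(X = 3) = 0.333333·0.0269619 + 0.333333·0.218617 + 0.333333·0.1 = 0.115193.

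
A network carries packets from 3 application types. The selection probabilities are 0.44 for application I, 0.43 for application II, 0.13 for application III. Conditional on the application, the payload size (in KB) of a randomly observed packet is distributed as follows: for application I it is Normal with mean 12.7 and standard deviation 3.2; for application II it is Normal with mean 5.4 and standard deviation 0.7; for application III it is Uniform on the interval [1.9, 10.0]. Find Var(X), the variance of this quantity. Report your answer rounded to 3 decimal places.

18.133

Per component, I: μ=12.7, E[X²]=171.53; II: μ=5.4, E[X²]=29.65; III: μ=5.95, E[X²]=40.87.
E[X] = 0.44·12.7 + 0.43·5.4 + 0.13·5.95 = 8.6835.
E[X²] = 0.44·171.53 + 0.43·29.65 + 0.13·40.87 = 93.5358.
Var(X) = E[X²] − (E[X])² = 93.5358 − 75.4032 = 18.1326.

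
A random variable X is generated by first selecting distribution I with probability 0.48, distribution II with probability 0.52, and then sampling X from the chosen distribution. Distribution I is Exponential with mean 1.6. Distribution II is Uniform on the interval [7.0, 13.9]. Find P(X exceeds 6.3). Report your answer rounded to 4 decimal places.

Conditional on each component, P(X > 6.3): I: 0.0194969; II: 1.
By total probability, P(X > 6.3) = 0.48·0.0194969 + 0.52·1 = 0.529359.

0.5294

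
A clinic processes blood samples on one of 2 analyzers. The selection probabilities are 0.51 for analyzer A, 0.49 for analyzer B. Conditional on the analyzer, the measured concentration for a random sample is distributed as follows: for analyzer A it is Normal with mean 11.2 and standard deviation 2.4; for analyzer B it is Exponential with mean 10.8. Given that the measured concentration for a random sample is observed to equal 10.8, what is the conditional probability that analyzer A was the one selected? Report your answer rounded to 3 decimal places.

0.834

Likelihoods f(10.8 | ·): A: 0.163933; B: 0.0340629.
Posterior ∝ prior × likelihood. Numerator for A: 0.51·0.163933 = 0.0836059.
Normalizing constant: 0.51·0.163933 + 0.49·0.0340629 = 0.100297.
P(A | observation) = 0.0836059 / 0.100297 = 0.833586.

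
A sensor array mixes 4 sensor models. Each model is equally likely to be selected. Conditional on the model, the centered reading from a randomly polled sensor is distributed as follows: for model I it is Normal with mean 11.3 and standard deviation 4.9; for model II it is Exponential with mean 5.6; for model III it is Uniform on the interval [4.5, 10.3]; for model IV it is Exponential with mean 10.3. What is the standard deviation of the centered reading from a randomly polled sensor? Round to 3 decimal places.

6.798

Per component, I: μ=11.3, E[X²]=151.7; II: μ=5.6, E[X²]=62.72; III: μ=7.4, E[X²]=57.5633; IV: μ=10.3, E[X²]=212.18.
E[X] = 0.25·11.3 + 0.25·5.6 + 0.25·7.4 + 0.25·10.3 = 8.65.
E[X²] = 0.25·151.7 + 0.25·62.72 + 0.25·57.5633 + 0.25·212.18 = 121.041.
Var(X) = E[X²] − (E[X])² = 121.041 − 74.8225 = 46.2183.
SD(X) = √46.2183 = 6.79841.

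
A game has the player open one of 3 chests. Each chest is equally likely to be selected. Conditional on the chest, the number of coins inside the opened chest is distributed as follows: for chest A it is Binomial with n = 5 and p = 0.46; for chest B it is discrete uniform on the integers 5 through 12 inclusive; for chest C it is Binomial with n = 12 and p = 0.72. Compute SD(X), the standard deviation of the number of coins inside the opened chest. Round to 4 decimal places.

3.4220

Per component, A: μ=2.3, E[X²]=6.532; B: μ=8.5, E[X²]=77.5; C: μ=8.64, E[X²]=77.0688.
E[X] = 0.333333·2.3 + 0.333333·8.5 + 0.333333·8.64 = 6.48.
E[X²] = 0.333333·6.532 + 0.333333·77.5 + 0.333333·77.0688 = 53.7003.
Var(X) = E[X²] − (E[X])² = 53.7003 − 41.9904 = 11.7099.
SD(X) = √11.7099 = 3.42197.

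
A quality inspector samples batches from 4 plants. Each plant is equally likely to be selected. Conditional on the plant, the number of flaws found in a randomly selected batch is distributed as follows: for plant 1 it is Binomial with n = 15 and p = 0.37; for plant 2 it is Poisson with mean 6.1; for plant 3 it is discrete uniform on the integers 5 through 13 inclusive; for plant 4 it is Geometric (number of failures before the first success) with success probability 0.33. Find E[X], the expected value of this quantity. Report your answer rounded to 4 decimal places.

Component means — 1: 5.55; 2: 6.1; 3: 9; 4: 2.0303.
E[X] = 0.25·5.55 + 0.25·6.1 + 0.25·9 + 0.25·2.0303 = 5.67008.

5.6701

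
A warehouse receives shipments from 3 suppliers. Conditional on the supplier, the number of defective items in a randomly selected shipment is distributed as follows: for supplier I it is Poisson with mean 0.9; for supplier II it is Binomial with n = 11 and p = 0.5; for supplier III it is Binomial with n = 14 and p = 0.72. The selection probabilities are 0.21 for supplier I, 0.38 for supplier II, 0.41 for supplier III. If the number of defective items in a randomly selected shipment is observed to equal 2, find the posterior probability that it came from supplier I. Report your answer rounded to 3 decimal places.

Likelihoods P(X=2 | ·): I: 0.164661; II: 0.0268555; III: 1.09548e-05.
Posterior ∝ prior × likelihood. Numerator for I: 0.21·0.164661 = 0.0345787.
Normalizing constant: 0.21·0.164661 + 0.38·0.0268555 + 0.41·1.09548e-05 = 0.0447883.
P(I | observation) = 0.0345787 / 0.0447883 = 0.772048.

0.772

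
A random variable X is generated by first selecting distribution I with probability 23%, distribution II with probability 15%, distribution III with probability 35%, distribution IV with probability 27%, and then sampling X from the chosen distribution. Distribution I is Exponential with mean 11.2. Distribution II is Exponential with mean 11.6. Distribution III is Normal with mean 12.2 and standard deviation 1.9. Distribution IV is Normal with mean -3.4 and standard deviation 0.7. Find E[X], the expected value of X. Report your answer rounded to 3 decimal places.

7.668

Component means — I: 11.2; II: 11.6; III: 12.2; IV: -3.4.
E[X] = 0.23·11.2 + 0.15·11.6 + 0.35·12.2 + 0.27·-3.4 = 7.668.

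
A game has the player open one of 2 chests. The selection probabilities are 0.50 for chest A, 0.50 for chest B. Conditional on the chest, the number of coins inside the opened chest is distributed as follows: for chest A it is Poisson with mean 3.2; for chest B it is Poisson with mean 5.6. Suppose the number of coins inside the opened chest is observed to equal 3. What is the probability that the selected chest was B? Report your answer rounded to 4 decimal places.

0.3271

Likelihoods P(X=3 | ·): A: 0.222616; B: 0.108234.
Posterior ∝ prior × likelihood. Numerator for B: 0.5·0.108234 = 0.054117.
Normalizing constant: 0.5·0.222616 + 0.5·0.108234 = 0.165425.
P(B | observation) = 0.054117 / 0.165425 = 0.327139.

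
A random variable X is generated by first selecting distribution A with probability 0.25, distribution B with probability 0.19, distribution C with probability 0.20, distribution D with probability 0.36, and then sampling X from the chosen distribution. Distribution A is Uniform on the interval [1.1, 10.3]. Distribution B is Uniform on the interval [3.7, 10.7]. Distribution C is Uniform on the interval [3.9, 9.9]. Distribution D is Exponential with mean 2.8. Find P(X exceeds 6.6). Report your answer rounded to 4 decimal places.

0.3559

Conditional on each component, P(X > 6.6): A: 0.402174; B: 0.585714; C: 0.55; D: 0.0946904.
By total probability, P(X > 6.6) = 0.25·0.402174 + 0.19·0.585714 + 0.2·0.55 + 0.36·0.0946904 = 0.355918.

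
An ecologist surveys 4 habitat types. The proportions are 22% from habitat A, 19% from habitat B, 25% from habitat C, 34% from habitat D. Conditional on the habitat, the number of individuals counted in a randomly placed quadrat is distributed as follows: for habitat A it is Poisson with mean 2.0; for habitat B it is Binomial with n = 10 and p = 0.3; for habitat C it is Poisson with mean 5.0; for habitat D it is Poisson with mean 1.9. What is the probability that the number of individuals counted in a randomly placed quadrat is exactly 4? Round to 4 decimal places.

Conditional on each habitat, P(X = 4): A: 0.0902235; B: 0.200121; C: 0.175467; D: 0.0812164.
By total probability, P(X = 4) = 0.22·0.0902235 + 0.19·0.200121 + 0.25·0.175467 + 0.34·0.0812164 = 0.129353.

0.1294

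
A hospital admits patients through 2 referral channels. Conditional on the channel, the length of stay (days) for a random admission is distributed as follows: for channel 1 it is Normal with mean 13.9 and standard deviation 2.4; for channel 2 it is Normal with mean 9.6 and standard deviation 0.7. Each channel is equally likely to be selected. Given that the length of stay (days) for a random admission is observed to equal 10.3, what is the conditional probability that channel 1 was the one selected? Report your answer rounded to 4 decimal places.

0.1350

Likelihoods f(10.3 | ·): 1: 0.0539657; 2: 0.345672.
Posterior ∝ prior × likelihood. Numerator for 1: 0.5·0.0539657 = 0.0269828.
Normalizing constant: 0.5·0.0539657 + 0.5·0.345672 = 0.199819.
P(1 | observation) = 0.0269828 / 0.199819 = 0.135036.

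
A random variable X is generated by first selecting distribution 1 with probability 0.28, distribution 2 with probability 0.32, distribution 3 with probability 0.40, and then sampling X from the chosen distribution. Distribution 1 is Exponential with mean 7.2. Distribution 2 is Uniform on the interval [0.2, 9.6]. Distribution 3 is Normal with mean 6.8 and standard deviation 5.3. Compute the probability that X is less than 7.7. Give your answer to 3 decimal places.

0.666

Conditional on each component, P(X < 7.7): 1: 0.656801; 2: 0.797872; 3: 0.567421.
By total probability, P(X < 7.7) = 0.28·0.656801 + 0.32·0.797872 + 0.4·0.567421 = 0.666192.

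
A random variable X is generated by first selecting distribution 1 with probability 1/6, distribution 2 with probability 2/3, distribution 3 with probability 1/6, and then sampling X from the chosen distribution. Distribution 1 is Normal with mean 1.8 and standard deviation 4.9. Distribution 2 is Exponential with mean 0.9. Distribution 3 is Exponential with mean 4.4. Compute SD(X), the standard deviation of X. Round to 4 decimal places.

Per component, 1: μ=1.8, E[X²]=27.25; 2: μ=0.9, E[X²]=1.62; 3: μ=4.4, E[X²]=38.72.
E[X] = 0.166667·1.8 + 0.666667·0.9 + 0.166667·4.4 = 1.63333.
E[X²] = 0.166667·27.25 + 0.666667·1.62 + 0.166667·38.72 = 12.075.
Var(X) = E[X²] − (E[X])² = 12.075 − 2.66778 = 9.40722.
SD(X) = √9.40722 = 3.06712.

3.0671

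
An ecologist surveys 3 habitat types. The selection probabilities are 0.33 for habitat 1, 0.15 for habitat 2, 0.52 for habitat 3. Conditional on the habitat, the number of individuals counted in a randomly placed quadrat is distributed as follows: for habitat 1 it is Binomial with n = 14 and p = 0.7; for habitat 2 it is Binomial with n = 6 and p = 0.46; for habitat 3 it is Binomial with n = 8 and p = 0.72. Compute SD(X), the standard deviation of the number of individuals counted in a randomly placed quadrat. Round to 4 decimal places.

Per component, 1: μ=9.8, E[X²]=98.98; 2: μ=2.76, E[X²]=9.108; 3: μ=5.76, E[X²]=34.7904.
E[X] = 0.33·9.8 + 0.15·2.76 + 0.52·5.76 = 6.6432.
E[X²] = 0.33·98.98 + 0.15·9.108 + 0.52·34.7904 = 52.1206.
Var(X) = E[X²] − (E[X])² = 52.1206 − 44.1321 = 7.9885.
SD(X) = √7.9885 = 2.82639.

2.8264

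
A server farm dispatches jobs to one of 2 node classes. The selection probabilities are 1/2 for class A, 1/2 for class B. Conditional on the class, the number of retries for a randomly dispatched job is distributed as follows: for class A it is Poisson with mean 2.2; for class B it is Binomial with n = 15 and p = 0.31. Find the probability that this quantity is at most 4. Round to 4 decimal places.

0.7044

Conditional on each class, P(X ≤ 4): A: 0.927504; B: 0.481336.
By total probability, P(X ≤ 4) = 0.5·0.927504 + 0.5·0.481336 = 0.70442.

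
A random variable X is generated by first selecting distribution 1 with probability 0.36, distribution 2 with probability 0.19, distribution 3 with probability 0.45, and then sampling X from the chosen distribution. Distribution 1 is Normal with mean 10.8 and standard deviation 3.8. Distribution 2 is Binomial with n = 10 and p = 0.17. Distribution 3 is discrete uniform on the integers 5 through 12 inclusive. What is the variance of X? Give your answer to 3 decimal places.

18.304

Per component, 1: μ=10.8, E[X²]=131.08; 2: μ=1.7, E[X²]=4.301; 3: μ=8.5, E[X²]=77.5.
E[X] = 0.36·10.8 + 0.19·1.7 + 0.45·8.5 = 8.036.
E[X²] = 0.36·131.08 + 0.19·4.301 + 0.45·77.5 = 82.881.
Var(X) = E[X²] − (E[X])² = 82.881 − 64.5773 = 18.3037.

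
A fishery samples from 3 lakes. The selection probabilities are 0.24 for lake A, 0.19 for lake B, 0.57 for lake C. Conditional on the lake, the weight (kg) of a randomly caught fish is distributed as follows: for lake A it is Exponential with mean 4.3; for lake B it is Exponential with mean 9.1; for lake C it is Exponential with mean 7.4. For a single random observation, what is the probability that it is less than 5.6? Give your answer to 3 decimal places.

0.565

Conditional on each lake, P(X < 5.6): A: 0.728101; B: 0.459567; C: 0.530814.
By total probability, P(X < 5.6) = 0.24·0.728101 + 0.19·0.459567 + 0.57·0.530814 = 0.564626.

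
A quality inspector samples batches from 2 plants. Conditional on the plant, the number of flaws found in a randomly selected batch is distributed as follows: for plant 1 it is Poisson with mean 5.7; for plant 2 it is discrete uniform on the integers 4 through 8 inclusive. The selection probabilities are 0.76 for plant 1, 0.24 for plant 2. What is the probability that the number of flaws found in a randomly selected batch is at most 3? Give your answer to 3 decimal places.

Conditional on each plant, P(X ≤ 3): 1: 0.180048; 2: 0.
By total probability, P(X ≤ 3) = 0.76·0.180048 + 0.24·0 = 0.136837.

0.137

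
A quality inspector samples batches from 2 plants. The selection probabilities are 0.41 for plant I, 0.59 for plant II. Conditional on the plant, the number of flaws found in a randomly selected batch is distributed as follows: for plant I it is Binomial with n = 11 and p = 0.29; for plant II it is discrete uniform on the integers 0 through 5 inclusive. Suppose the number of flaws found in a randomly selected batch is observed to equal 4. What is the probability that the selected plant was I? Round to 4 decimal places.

0.4695

Likelihoods P(X=4 | ·): I: 0.212283; II: 0.166667.
Posterior ∝ prior × likelihood. Numerator for I: 0.41·0.212283 = 0.0870359.
Normalizing constant: 0.41·0.212283 + 0.59·0.166667 = 0.185369.
P(I | observation) = 0.0870359 / 0.185369 = 0.469527.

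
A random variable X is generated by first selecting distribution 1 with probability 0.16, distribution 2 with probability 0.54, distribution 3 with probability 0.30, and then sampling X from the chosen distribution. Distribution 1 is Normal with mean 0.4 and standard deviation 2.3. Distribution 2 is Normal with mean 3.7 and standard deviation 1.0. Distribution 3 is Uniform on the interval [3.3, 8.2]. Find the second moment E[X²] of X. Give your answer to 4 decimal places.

19.3236

For each component E[X²] = Var + (mean)², giving 1: 5.45; 2: 14.69; 3: 35.0633.
Overall E[X²] = 0.16·5.45 + 0.54·14.69 + 0.3·35.0633 = 19.3236.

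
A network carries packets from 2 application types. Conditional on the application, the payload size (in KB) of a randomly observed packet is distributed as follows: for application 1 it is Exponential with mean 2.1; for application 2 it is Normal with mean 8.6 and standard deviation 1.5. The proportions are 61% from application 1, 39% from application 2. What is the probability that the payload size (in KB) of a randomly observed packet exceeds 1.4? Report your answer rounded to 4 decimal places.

0.7032

Conditional on each application, P(X > 1.4): 1: 0.513417; 2: 0.999999.
By total probability, P(X > 1.4) = 0.61·0.513417 + 0.39·0.999999 = 0.703184.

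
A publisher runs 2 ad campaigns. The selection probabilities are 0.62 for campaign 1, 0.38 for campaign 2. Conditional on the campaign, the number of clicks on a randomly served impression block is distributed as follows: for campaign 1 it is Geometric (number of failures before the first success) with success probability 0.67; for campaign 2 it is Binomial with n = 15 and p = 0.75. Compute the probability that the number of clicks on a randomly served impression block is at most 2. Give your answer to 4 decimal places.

Conditional on each campaign, P(X ≤ 2): 1: 0.964063; 2: 9.22941e-07.
By total probability, P(X ≤ 2) = 0.62·0.964063 + 0.38·9.22941e-07 = 0.597719.

0.5977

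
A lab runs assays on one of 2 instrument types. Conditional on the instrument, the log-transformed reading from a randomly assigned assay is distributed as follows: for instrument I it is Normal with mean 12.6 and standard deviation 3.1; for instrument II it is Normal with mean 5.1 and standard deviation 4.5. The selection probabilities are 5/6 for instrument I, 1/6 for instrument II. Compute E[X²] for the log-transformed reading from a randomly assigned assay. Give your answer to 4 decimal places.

148.0183

For each component E[X²] = Var + (mean)², giving I: 168.37; II: 46.26.
Overall E[X²] = 0.833333·168.37 + 0.166667·46.26 = 148.018.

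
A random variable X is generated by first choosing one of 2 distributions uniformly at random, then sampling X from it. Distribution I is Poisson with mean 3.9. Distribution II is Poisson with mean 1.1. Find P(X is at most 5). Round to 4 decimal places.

0.8998

Conditional on each component, P(X ≤ 5): I: 0.800558; II: 0.999032.
By total probability, P(X ≤ 5) = 0.5·0.800558 + 0.5·0.999032 = 0.899795.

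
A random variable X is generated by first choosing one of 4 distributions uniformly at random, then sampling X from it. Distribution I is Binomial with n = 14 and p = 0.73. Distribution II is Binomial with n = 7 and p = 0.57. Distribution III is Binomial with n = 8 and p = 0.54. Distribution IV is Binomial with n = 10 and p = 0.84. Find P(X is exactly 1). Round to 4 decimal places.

Conditional on each component, P(X = 1): I: 4.14171e-07; II: 0.0252222; III: 0.0188273; IV: 5.77244e-07.
By total probability, P(X = 1) = 0.25·4.14171e-07 + 0.25·0.0252222 + 0.25·0.0188273 + 0.25·5.77244e-07 = 0.0110126.

0.0110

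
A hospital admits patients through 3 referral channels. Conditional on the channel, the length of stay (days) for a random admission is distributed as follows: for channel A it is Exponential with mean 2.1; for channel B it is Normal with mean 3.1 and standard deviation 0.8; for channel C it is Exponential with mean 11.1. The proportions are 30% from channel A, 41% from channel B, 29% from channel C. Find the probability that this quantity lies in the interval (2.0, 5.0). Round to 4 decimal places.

Conditional on each channel, P(2.0 < X < 5.0): A: 0.293359; B: 0.90666; C: 0.197779.
By total probability, P(2.0 < X < 5.0) = 0.3·0.293359 + 0.41·0.90666 + 0.29·0.197779 = 0.517094.

0.5171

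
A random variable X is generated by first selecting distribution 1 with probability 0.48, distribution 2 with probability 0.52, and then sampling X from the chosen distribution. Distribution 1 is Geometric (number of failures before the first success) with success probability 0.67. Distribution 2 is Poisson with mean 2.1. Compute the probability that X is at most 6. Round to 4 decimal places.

Conditional on each component, P(X ≤ 6): 1: 0.999574; 2: 0.994138.
By total probability, P(X ≤ 6) = 0.48·0.999574 + 0.52·0.994138 = 0.996747.

0.9967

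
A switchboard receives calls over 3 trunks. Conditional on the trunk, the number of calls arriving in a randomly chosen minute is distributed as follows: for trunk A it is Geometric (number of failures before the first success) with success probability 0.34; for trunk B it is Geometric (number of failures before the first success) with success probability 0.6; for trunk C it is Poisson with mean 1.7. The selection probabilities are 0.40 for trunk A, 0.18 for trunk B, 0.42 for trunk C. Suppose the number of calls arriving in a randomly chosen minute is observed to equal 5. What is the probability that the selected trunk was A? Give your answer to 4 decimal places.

0.6258

Likelihoods P(X=5 | ·): A: 0.0425793; B: 0.006144; C: 0.0216154.
Posterior ∝ prior × likelihood. Numerator for A: 0.4·0.0425793 = 0.0170317.
Normalizing constant: 0.4·0.0425793 + 0.18·0.006144 + 0.42·0.0216154 = 0.0272161.
P(A | observation) = 0.0170317 / 0.0272161 = 0.625796.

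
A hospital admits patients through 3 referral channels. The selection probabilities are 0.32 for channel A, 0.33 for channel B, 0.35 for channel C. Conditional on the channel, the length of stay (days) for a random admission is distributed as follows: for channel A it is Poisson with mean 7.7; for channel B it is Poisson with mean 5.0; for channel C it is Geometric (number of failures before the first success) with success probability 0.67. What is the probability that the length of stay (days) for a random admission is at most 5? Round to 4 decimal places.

0.6233

Conditional on each channel, P(X ≤ 5): A: 0.220287; B: 0.615961; C: 0.998709.
By total probability, P(X ≤ 5) = 0.32·0.220287 + 0.33·0.615961 + 0.35·0.998709 = 0.623307.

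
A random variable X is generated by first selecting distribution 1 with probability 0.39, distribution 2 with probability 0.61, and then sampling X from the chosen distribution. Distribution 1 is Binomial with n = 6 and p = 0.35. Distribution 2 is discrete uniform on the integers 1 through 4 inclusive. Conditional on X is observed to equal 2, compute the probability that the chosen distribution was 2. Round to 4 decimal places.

Likelihoods P(X=2 | ·): 1: 0.328005; 2: 0.25.
Posterior ∝ prior × likelihood. Numerator for 2: 0.61·0.25 = 0.1525.
Normalizing constant: 0.39·0.328005 + 0.61·0.25 = 0.280422.
P(2 | observation) = 0.1525 / 0.280422 = 0.543823.

0.5438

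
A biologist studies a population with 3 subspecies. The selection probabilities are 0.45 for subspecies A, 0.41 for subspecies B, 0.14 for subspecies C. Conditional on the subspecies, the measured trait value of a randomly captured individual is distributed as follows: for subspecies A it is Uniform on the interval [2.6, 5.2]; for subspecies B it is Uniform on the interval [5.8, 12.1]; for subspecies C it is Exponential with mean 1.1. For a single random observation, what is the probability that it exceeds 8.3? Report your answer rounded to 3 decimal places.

Conditional on each subspecies, P(X > 8.3): A: 0; B: 0.603175; C: 0.000528507.
By total probability, P(X > 8.3) = 0.45·0 + 0.41·0.603175 + 0.14·0.000528507 = 0.247376.

0.247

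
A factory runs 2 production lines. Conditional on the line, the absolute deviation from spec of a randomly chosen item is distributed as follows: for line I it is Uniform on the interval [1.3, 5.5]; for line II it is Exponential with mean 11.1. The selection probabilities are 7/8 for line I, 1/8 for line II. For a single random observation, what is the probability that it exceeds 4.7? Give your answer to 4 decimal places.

0.2485

Conditional on each line, P(X > 4.7): I: 0.190476; II: 0.654801.
By total probability, P(X > 4.7) = 0.875·0.190476 + 0.125·0.654801 = 0.248517.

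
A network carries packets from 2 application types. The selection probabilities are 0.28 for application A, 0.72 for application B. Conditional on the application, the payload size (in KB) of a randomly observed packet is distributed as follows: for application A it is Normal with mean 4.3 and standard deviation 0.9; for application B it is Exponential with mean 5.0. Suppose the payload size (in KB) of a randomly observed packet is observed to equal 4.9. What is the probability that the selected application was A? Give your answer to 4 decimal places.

Likelihoods f(4.9 | ·): A: 0.354942; B: 0.0750622.
Posterior ∝ prior × likelihood. Numerator for A: 0.28·0.354942 = 0.0993838.
Normalizing constant: 0.28·0.354942 + 0.72·0.0750622 = 0.153429.
P(A | observation) = 0.0993838 / 0.153429 = 0.647753.

0.6478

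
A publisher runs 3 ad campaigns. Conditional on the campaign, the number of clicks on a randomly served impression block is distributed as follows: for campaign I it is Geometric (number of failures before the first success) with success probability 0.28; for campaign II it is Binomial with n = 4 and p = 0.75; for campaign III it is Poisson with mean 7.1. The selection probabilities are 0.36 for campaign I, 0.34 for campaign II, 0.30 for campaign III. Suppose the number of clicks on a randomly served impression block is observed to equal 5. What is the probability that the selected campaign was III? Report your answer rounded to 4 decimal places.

Likelihoods P(X=5 | ·): I: 0.0541777; II: 0; III: 0.124057.
Posterior ∝ prior × likelihood. Numerator for III: 0.3·0.124057 = 0.037217.
Normalizing constant: 0.36·0.0541777 + 0.34·0 + 0.3·0.124057 = 0.0567209.
P(III | observation) = 0.037217 / 0.0567209 = 0.656142.

0.6561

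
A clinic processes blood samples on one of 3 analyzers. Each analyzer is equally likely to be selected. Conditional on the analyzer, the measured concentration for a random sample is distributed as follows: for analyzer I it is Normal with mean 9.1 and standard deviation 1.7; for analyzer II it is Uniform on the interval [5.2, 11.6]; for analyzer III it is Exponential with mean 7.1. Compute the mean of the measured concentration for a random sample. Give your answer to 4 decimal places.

8.2000

Component means — I: 9.1; II: 8.4; III: 7.1.
E[X] = 0.333333·9.1 + 0.333333·8.4 + 0.333333·7.1 = 8.2.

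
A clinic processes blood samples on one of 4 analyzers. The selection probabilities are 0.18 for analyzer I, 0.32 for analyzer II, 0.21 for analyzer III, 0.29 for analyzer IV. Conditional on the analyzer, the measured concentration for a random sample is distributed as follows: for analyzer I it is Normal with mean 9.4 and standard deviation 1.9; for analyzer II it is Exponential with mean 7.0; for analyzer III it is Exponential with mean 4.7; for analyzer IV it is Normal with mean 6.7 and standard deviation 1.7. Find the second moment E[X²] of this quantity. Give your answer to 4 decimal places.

71.0486

For each component E[X²] = Var + (mean)², giving I: 91.97; II: 98; III: 44.18; IV: 47.78.
Overall E[X²] = 0.18·91.97 + 0.32·98 + 0.21·44.18 + 0.29·47.78 = 71.0486.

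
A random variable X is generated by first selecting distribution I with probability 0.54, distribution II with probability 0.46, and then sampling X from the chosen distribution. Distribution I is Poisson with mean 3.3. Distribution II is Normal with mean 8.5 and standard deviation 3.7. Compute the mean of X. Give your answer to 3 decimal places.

5.692

Component means — I: 3.3; II: 8.5.
E[X] = 0.54·3.3 + 0.46·8.5 = 5.692.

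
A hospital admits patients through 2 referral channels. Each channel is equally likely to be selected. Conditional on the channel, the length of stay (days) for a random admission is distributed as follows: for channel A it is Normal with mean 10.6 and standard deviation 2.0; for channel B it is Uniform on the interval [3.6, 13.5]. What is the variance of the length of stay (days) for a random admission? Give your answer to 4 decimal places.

Per component, A: μ=10.6, E[X²]=116.36; B: μ=8.55, E[X²]=81.27.
E[X] = 0.5·10.6 + 0.5·8.55 = 9.575.
E[X²] = 0.5·116.36 + 0.5·81.27 = 98.815.
Var(X) = E[X²] − (E[X])² = 98.815 − 91.6806 = 7.13438.

7.1344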